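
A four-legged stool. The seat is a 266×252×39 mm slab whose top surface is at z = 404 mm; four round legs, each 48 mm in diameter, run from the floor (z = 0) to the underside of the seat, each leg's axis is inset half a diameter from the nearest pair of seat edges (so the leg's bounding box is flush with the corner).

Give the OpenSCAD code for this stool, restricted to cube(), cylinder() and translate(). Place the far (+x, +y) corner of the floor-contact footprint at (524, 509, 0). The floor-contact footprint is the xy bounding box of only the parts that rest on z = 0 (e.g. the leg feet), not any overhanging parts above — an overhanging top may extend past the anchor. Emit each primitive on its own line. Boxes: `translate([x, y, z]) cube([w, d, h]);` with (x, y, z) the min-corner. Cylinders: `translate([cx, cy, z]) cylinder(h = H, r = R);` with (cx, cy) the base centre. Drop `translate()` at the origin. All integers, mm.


translate([258, 257, 365]) cube([266, 252, 39]);
translate([282, 281, 0]) cylinder(h = 365, r = 24);
translate([500, 281, 0]) cylinder(h = 365, r = 24);
translate([282, 485, 0]) cylinder(h = 365, r = 24);
translate([500, 485, 0]) cylinder(h = 365, r = 24);


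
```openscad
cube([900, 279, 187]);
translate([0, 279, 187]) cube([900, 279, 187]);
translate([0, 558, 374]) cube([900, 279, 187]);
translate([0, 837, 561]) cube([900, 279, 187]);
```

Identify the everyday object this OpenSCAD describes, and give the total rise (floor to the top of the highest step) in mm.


A staircase. The total rise is 748 mm.

4 identical blocks, each offset up and back from the previous — a staircase. Each step is 187 mm tall and there are 4 of them, so the total rise is 4 × 187 = 748 mm.


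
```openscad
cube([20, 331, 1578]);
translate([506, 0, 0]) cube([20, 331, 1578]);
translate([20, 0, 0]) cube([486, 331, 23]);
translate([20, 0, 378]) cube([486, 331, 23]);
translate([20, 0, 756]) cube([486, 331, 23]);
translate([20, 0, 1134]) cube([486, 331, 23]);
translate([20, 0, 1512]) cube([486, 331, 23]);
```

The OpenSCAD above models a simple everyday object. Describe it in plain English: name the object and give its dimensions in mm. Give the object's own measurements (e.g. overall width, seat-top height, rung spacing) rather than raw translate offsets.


An open bookshelf. Two side panels, each 20 mm thick, 331 mm deep and 1578 mm tall, stand 526 mm apart (outside-to-outside). Between them sit 5 shelves, each 23 mm thick and 331 mm deep, spanning the full gap between the sides. The bottom shelf rests on the floor (its underside at z = 0) and the clear gap between one shelf's top and the next shelf's underside is 355 mm.


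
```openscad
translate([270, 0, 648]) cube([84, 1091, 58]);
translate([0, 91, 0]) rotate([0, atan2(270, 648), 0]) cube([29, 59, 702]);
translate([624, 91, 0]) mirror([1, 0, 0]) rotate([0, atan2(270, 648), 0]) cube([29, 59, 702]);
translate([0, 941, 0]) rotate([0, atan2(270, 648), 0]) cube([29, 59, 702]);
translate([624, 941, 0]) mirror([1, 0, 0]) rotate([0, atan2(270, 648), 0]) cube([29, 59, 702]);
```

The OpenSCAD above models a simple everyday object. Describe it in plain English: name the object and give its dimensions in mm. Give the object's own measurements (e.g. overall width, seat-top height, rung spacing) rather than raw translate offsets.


A sawhorse. A 84×1091×58 mm beam (x, y, z) sits on two A-frame leg pairs. Each pair is two raked legs of 29×59 mm section (59 mm along y) splaying symmetrically in x. Each leg rises 648 mm vertically over 270 mm of horizontal reach and is 702 mm long along its own axis. Every leg's outer bottom edge rests on the floor and its outer top edge meets a bottom edge of the beam — the left legs (tilting toward +x) meet the beam's −x bottom edge, the right legs (their mirror images, tilting toward −x) meet its +x bottom edge — so the leg tops tuck under the beam, the beam's underside is 648 mm above the floor, and the feet are 624 mm apart outside-to-outside with the beam centred between them. The two leg pairs are set in 91 mm from either end of the beam.


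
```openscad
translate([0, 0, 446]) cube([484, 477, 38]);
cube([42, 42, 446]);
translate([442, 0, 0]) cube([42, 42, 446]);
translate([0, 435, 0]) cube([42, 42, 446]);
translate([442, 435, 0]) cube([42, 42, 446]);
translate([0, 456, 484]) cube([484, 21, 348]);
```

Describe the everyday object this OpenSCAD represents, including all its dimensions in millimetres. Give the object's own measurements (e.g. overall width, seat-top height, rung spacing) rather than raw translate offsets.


A chair. The seat is a 484×477×38 mm slab with its top at z = 484 mm, on four 42×42 mm corner legs (flush with the seat edges, standing on z = 0). A flat backrest 21 mm thick, 348 mm tall, spans the full seat width and rises from the seat top along its +y edge, rear face flush with the rear of the seat.


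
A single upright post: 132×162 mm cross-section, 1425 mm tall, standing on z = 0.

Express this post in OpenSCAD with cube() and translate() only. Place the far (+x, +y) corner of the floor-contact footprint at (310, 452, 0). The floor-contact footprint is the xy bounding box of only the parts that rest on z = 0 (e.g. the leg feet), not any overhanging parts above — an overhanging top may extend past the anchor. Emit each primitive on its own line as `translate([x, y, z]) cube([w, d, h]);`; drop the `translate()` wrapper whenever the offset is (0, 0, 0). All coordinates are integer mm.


translate([178, 290, 0]) cube([132, 162, 1425]);


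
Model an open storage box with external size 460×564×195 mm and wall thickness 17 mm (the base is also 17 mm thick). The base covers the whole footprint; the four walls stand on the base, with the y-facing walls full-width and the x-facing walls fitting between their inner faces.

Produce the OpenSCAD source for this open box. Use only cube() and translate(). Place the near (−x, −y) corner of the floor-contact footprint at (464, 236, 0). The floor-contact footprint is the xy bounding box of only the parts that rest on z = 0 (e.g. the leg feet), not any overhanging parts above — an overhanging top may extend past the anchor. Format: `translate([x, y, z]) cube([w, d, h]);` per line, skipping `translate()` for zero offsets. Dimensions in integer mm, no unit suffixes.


translate([464, 236, 0]) cube([460, 564, 17]);
translate([464, 236, 17]) cube([460, 17, 178]);
translate([464, 783, 17]) cube([460, 17, 178]);
translate([464, 253, 17]) cube([17, 530, 178]);
translate([907, 253, 17]) cube([17, 530, 178]);


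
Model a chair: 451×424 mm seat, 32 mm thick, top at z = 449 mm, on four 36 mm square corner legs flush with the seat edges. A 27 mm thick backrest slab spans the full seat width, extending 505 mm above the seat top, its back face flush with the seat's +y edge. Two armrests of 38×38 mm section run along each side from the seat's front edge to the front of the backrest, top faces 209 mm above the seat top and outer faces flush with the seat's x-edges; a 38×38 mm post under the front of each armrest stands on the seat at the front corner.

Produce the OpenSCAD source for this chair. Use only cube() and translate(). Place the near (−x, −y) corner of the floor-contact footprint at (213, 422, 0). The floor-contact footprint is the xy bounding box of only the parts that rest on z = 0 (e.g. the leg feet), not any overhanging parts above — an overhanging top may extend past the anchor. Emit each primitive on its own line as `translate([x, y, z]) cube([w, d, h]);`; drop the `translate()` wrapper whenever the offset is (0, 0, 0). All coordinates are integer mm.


// leg_h = 449 - 32 = 417
// arm post h = 209 - 38 = 171
translate([213, 422, 417]) cube([451, 424, 32]);
translate([213, 422, 0]) cube([36, 36, 417]);
translate([628, 422, 0]) cube([36, 36, 417]);
translate([213, 810, 0]) cube([36, 36, 417]);
translate([628, 810, 0]) cube([36, 36, 417]);
translate([213, 819, 449]) cube([451, 27, 505]);
translate([213, 422, 620]) cube([38, 397, 38]);
translate([626, 422, 620]) cube([38, 397, 38]);
translate([213, 422, 449]) cube([38, 38, 171]);
translate([626, 422, 449]) cube([38, 38, 171]);


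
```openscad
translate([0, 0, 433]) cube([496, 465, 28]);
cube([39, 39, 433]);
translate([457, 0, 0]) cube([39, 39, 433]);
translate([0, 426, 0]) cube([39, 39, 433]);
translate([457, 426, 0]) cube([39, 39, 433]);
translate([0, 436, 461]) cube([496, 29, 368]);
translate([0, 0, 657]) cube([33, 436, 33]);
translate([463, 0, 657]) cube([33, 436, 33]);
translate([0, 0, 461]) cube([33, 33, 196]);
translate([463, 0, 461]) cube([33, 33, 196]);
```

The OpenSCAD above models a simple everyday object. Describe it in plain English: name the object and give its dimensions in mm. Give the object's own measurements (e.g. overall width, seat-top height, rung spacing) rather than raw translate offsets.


A chair. The seat is a 496×465×28 mm slab with its top at z = 461 mm, on four 39×39 mm corner legs (flush with the seat edges, standing on z = 0). A flat backrest 29 mm thick, 368 mm tall, spans the full seat width and rises from the seat top along its +y edge, rear face flush with the rear of the seat. Two armrests of 33×33 mm section run along each side from the seat's front edge to the front of the backrest, top faces 229 mm above the seat top and outer faces flush with the seat's x-edges; a 33×33 mm post under the front of each armrest stands on the seat at the front corner.


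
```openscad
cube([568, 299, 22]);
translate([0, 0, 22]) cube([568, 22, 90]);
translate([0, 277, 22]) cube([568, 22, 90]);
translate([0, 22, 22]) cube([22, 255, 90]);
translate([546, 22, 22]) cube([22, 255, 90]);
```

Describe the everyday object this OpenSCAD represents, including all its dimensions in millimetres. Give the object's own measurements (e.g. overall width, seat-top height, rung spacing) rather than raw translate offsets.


An open-topped rectangular box: outside dimensions 568×299×112 mm, with a uniform wall and base thickness of 22 mm. The base is a full 568×299 slab on the floor; four walls sit on top of the base. The front and back walls (the −y and +y sides) span the full width; the two side walls fit between them.


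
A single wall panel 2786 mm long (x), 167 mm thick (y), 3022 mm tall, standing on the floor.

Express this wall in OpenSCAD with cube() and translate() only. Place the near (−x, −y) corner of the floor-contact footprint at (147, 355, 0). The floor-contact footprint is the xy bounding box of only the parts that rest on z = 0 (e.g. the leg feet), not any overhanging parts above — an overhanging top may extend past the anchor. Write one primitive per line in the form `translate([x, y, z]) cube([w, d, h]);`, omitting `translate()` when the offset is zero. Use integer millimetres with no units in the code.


translate([147, 355, 0]) cube([2786, 167, 3022]);


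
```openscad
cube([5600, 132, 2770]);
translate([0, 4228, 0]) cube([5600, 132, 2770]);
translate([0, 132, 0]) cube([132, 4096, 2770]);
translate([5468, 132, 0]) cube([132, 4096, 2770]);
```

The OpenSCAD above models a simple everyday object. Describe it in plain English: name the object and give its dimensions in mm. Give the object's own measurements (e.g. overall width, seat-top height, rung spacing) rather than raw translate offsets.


The wall frame of a small rectangular building: four walls, each 2770 mm tall and 132 mm thick, enclosing a footprint 5600 mm (x) by 4360 mm (y) outside-to-outside, with no floor or roof. The front and back walls (the −y and +y sides) span the full width; the two side walls fit between them.


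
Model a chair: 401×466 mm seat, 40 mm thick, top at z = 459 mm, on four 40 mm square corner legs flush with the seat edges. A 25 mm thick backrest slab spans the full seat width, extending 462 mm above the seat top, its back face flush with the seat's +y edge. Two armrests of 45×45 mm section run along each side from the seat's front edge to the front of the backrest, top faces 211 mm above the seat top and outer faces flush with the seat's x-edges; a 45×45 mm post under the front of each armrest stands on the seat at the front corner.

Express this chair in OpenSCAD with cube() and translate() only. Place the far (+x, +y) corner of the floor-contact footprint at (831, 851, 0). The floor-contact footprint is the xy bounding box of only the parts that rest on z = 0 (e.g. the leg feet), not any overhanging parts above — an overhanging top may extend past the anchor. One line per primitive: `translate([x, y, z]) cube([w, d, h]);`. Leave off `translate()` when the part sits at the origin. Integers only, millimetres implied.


translate([430, 385, 419]) cube([401, 466, 40]);
translate([430, 385, 0]) cube([40, 40, 419]);
translate([791, 385, 0]) cube([40, 40, 419]);
translate([430, 811, 0]) cube([40, 40, 419]);
translate([791, 811, 0]) cube([40, 40, 419]);
translate([430, 826, 459]) cube([401, 25, 462]);
translate([430, 385, 625]) cube([45, 441, 45]);
translate([786, 385, 625]) cube([45, 441, 45]);
translate([430, 385, 459]) cube([45, 45, 166]);
translate([786, 385, 459]) cube([45, 45, 166]);


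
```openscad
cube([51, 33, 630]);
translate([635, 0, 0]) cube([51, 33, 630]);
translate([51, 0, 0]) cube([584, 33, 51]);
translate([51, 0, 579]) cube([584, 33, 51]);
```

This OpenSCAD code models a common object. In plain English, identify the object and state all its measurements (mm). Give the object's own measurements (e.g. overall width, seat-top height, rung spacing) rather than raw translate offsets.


A rectangular picture frame lying in the x–z plane (depth along y). The opening is 584 mm wide (x) by 528 mm tall (z), surrounded by a border 51 mm wide on all four sides. The frame is 33 mm deep and is made of two full-height vertical stiles with two horizontal rails fitted between them.


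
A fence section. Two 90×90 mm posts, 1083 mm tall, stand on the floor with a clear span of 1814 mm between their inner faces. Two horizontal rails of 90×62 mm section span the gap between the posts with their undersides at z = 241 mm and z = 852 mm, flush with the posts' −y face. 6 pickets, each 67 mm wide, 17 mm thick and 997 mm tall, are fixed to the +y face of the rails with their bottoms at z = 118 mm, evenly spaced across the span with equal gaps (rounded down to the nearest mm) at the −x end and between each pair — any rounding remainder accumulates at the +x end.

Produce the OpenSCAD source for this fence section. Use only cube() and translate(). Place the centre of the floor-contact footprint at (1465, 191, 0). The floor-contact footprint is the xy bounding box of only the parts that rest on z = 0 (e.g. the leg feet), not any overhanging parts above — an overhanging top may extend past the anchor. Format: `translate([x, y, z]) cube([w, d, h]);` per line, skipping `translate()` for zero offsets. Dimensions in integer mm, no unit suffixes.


translate([468, 146, 0]) cube([90, 90, 1083]);
translate([2372, 146, 0]) cube([90, 90, 1083]);
translate([558, 146, 241]) cube([1814, 90, 62]);
translate([558, 146, 852]) cube([1814, 90, 62]);
translate([759, 236, 118]) cube([67, 17, 997]);
translate([1027, 236, 118]) cube([67, 17, 997]);
translate([1295, 236, 118]) cube([67, 17, 997]);
translate([1563, 236, 118]) cube([67, 17, 997]);
translate([1831, 236, 118]) cube([67, 17, 997]);
translate([2099, 236, 118]) cube([67, 17, 997]);


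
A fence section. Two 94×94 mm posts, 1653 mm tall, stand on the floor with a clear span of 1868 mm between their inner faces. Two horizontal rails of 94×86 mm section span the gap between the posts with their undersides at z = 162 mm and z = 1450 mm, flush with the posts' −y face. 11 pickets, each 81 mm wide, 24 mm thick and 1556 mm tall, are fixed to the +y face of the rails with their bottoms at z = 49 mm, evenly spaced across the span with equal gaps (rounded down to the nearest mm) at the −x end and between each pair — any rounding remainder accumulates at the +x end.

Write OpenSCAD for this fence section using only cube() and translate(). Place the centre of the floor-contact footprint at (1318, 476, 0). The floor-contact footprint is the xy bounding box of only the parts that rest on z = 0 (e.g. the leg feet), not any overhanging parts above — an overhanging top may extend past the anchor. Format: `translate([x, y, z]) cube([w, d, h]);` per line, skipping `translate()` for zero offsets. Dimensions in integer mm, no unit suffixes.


translate([290, 429, 0]) cube([94, 94, 1653]);
translate([2252, 429, 0]) cube([94, 94, 1653]);
translate([384, 429, 162]) cube([1868, 94, 86]);
translate([384, 429, 1450]) cube([1868, 94, 86]);
translate([465, 523, 49]) cube([81, 24, 1556]);
translate([627, 523, 49]) cube([81, 24, 1556]);
translate([789, 523, 49]) cube([81, 24, 1556]);
translate([951, 523, 49]) cube([81, 24, 1556]);
translate([1113, 523, 49]) cube([81, 24, 1556]);
translate([1275, 523, 49]) cube([81, 24, 1556]);
translate([1437, 523, 49]) cube([81, 24, 1556]);
translate([1599, 523, 49]) cube([81, 24, 1556]);
translate([1761, 523, 49]) cube([81, 24, 1556]);
translate([1923, 523, 49]) cube([81, 24, 1556]);
translate([2085, 523, 49]) cube([81, 24, 1556]);


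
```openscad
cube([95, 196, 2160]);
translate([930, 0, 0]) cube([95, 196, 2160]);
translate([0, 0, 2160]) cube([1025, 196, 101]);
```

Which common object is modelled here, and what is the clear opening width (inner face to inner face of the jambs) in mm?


A door frame. The clear opening width is 835 mm.

Two 2160 mm tall posts with a header on top — a door frame. The left jamb is 95 mm wide at x = 0; the right jamb starts at x = 930. The clear opening is 930 − 95 = 835 mm.


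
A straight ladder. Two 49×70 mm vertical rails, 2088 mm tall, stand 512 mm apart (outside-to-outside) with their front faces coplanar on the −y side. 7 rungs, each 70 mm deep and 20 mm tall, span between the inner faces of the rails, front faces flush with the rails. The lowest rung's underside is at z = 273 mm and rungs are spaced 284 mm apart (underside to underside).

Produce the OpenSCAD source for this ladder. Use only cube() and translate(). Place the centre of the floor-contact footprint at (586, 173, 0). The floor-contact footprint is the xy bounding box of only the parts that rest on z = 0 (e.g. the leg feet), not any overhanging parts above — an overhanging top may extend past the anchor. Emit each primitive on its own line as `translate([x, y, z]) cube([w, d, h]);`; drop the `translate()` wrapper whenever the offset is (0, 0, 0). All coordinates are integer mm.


translate([330, 138, 0]) cube([49, 70, 2088]);
translate([793, 138, 0]) cube([49, 70, 2088]);
translate([379, 138, 273]) cube([414, 70, 20]);
translate([379, 138, 557]) cube([414, 70, 20]);
translate([379, 138, 841]) cube([414, 70, 20]);
translate([379, 138, 1125]) cube([414, 70, 20]);
translate([379, 138, 1409]) cube([414, 70, 20]);
translate([379, 138, 1693]) cube([414, 70, 20]);
translate([379, 138, 1977]) cube([414, 70, 20]);


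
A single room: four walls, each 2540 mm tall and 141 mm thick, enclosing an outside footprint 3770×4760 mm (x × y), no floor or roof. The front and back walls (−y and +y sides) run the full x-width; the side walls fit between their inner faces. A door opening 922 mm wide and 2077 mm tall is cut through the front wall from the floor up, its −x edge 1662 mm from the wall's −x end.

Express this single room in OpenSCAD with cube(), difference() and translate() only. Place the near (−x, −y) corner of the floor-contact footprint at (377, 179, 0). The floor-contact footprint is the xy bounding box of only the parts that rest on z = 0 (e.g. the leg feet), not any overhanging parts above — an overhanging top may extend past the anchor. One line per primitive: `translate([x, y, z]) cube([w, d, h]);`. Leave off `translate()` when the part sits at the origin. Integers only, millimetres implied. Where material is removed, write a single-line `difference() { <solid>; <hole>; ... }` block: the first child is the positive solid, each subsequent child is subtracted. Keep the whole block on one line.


difference() { translate([377, 179, 0]) cube([3770, 141, 2540]); translate([2039, 179, 0]) cube([922, 141, 2077]); }
translate([377, 4798, 0]) cube([3770, 141, 2540]);
translate([377, 320, 0]) cube([141, 4478, 2540]);
translate([4006, 320, 0]) cube([141, 4478, 2540]);


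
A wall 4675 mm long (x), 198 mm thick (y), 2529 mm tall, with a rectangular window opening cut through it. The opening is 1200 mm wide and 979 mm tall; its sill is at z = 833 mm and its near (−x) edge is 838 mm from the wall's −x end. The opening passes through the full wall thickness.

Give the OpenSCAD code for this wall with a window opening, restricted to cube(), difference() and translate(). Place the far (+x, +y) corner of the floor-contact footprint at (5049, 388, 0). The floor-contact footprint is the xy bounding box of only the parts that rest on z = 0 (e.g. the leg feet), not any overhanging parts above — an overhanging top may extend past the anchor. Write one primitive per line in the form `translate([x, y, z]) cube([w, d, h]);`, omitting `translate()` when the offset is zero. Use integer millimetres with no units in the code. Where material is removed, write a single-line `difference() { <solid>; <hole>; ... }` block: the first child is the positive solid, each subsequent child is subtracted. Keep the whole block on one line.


difference() { translate([374, 190, 0]) cube([4675, 198, 2529]); translate([1212, 190, 833]) cube([1200, 198, 979]); }


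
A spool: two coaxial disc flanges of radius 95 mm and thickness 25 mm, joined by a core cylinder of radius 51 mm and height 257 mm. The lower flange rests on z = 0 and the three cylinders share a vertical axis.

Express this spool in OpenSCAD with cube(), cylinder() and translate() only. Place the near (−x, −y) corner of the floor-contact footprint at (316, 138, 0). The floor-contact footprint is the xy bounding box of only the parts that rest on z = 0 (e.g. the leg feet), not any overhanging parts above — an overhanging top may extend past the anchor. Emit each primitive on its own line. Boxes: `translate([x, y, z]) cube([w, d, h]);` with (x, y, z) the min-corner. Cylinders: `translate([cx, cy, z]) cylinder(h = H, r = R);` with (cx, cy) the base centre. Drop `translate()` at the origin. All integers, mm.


translate([411, 233, 0]) cylinder(h = 25, r = 95);
translate([411, 233, 25]) cylinder(h = 257, r = 51);
translate([411, 233, 282]) cylinder(h = 25, r = 95);


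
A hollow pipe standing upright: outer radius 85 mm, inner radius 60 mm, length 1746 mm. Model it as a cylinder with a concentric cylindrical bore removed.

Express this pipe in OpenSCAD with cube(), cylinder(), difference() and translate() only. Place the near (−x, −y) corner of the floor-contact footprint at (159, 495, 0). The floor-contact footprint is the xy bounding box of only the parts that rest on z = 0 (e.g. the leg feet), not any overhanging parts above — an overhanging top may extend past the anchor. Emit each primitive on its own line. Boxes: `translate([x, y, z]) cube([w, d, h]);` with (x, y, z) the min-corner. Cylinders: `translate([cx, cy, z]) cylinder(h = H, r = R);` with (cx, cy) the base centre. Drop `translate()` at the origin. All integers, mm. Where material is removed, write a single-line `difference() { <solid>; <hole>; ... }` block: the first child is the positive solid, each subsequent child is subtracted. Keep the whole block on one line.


difference() { translate([244, 580, 0]) cylinder(h = 1746, r = 85); translate([244, 580, 0]) cylinder(h = 1746, r = 60); }


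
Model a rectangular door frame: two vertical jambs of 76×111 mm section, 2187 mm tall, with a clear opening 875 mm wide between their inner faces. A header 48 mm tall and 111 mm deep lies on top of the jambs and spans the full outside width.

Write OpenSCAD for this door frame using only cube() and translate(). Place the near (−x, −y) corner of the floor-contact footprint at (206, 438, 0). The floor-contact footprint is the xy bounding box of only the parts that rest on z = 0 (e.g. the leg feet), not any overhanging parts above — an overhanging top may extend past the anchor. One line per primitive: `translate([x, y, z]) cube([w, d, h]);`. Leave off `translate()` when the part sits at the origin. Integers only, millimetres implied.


translate([206, 438, 0]) cube([76, 111, 2187]);
translate([1157, 438, 0]) cube([76, 111, 2187]);
translate([206, 438, 2187]) cube([1027, 111, 48]);


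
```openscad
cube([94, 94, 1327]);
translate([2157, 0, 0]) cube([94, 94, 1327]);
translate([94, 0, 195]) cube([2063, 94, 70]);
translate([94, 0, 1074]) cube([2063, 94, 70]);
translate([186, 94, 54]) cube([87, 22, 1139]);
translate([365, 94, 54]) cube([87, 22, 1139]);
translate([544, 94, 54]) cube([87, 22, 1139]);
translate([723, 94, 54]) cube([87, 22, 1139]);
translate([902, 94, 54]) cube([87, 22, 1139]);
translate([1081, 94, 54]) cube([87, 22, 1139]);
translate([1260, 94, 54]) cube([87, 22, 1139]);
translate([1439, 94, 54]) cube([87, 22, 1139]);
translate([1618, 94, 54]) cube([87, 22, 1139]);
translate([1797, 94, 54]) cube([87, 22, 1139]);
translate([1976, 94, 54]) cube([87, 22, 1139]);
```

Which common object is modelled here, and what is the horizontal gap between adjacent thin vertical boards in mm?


A fence section. The picket gap is 92 mm.

Two posts, two rails, 11 pickets — a fence section. Span 2063 mm holds 11 pickets of 87 mm with 12 equal gaps: ⌊(2063 − 11·87) / 12⌋ = 92 mm.


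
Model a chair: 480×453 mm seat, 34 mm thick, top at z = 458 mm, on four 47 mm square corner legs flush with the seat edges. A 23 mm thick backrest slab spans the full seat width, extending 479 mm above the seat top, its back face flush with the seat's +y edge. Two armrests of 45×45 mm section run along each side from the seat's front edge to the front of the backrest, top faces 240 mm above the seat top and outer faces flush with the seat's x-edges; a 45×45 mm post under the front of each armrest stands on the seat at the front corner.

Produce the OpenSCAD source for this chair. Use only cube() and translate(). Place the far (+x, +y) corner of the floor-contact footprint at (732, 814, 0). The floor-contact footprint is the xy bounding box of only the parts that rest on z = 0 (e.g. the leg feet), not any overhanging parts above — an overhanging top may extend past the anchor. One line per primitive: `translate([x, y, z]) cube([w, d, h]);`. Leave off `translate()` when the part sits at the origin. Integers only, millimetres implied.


translate([252, 361, 424]) cube([480, 453, 34]);
translate([252, 361, 0]) cube([47, 47, 424]);
translate([685, 361, 0]) cube([47, 47, 424]);
translate([252, 767, 0]) cube([47, 47, 424]);
translate([685, 767, 0]) cube([47, 47, 424]);
translate([252, 791, 458]) cube([480, 23, 479]);
translate([252, 361, 653]) cube([45, 430, 45]);
translate([687, 361, 653]) cube([45, 430, 45]);
translate([252, 361, 458]) cube([45, 45, 195]);
translate([687, 361, 458]) cube([45, 45, 195]);


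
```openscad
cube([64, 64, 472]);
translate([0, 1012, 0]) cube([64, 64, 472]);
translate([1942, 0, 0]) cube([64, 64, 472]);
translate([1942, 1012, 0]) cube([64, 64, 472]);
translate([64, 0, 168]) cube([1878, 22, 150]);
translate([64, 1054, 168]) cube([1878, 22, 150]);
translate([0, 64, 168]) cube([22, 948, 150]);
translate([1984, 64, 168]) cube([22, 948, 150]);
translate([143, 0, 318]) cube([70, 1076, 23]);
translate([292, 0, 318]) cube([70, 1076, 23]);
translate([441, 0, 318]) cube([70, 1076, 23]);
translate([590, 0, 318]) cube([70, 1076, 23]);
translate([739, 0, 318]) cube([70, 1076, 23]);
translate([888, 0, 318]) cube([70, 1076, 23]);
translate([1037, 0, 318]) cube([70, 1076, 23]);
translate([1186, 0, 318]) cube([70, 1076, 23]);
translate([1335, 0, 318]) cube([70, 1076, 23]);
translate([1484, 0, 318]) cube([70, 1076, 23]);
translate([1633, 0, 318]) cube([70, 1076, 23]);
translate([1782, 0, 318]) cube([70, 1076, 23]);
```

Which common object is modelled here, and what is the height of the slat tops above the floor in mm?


A bed frame. The slat-top height is 341 mm.

Four posts, four rails, and a row of slats — a bed frame. Slats sit on the rails at z = 168 + 150 = 318; with slat thickness 23, the top is 341 mm.


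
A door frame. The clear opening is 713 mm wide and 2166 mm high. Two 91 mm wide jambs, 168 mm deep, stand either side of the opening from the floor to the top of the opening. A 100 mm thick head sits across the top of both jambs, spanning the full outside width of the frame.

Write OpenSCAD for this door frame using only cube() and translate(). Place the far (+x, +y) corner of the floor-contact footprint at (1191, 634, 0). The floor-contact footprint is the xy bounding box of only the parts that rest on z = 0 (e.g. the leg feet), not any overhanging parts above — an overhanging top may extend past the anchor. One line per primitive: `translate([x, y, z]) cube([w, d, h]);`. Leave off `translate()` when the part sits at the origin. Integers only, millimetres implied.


translate([296, 466, 0]) cube([91, 168, 2166]);
translate([1100, 466, 0]) cube([91, 168, 2166]);
translate([296, 466, 2166]) cube([895, 168, 100]);


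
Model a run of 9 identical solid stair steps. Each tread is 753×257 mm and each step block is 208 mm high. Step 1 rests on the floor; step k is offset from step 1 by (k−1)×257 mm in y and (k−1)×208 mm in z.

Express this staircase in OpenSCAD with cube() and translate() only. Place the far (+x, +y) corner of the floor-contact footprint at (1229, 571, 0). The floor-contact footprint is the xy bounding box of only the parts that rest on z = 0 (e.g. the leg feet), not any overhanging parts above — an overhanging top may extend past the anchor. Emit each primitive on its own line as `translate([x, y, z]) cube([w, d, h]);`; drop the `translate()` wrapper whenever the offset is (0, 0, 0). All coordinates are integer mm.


translate([476, 314, 0]) cube([753, 257, 208]);
translate([476, 571, 208]) cube([753, 257, 208]);
translate([476, 828, 416]) cube([753, 257, 208]);
translate([476, 1085, 624]) cube([753, 257, 208]);
translate([476, 1342, 832]) cube([753, 257, 208]);
translate([476, 1599, 1040]) cube([753, 257, 208]);
translate([476, 1856, 1248]) cube([753, 257, 208]);
translate([476, 2113, 1456]) cube([753, 257, 208]);
translate([476, 2370, 1664]) cube([753, 257, 208]);


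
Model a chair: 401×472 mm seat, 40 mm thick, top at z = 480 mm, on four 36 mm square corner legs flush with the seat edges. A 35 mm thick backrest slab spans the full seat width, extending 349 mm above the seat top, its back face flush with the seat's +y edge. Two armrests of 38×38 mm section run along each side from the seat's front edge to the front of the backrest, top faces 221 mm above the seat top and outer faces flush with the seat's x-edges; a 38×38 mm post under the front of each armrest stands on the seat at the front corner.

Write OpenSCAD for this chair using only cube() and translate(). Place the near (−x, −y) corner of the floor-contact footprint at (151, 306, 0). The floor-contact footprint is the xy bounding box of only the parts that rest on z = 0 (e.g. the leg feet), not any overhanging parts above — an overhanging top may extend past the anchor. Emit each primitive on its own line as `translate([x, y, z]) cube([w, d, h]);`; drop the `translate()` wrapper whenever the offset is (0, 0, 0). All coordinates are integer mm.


// leg_h = 480 - 40 = 440
// arm post h = 221 - 38 = 183
translate([151, 306, 440]) cube([401, 472, 40]);
translate([151, 306, 0]) cube([36, 36, 440]);
translate([516, 306, 0]) cube([36, 36, 440]);
translate([151, 742, 0]) cube([36, 36, 440]);
translate([516, 742, 0]) cube([36, 36, 440]);
translate([151, 743, 480]) cube([401, 35, 349]);
translate([151, 306, 663]) cube([38, 437, 38]);
translate([514, 306, 663]) cube([38, 437, 38]);
translate([151, 306, 480]) cube([38, 38, 183]);
translate([514, 306, 480]) cube([38, 38, 183]);


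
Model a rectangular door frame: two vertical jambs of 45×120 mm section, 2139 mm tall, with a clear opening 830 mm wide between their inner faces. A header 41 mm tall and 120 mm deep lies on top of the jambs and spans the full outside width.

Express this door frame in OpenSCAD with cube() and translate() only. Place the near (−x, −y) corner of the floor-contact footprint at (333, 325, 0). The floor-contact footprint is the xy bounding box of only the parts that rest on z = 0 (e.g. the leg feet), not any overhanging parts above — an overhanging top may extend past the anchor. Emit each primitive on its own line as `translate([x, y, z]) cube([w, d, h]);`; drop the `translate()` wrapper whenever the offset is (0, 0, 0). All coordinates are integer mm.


translate([333, 325, 0]) cube([45, 120, 2139]);
translate([1208, 325, 0]) cube([45, 120, 2139]);
translate([333, 325, 2139]) cube([920, 120, 41]);


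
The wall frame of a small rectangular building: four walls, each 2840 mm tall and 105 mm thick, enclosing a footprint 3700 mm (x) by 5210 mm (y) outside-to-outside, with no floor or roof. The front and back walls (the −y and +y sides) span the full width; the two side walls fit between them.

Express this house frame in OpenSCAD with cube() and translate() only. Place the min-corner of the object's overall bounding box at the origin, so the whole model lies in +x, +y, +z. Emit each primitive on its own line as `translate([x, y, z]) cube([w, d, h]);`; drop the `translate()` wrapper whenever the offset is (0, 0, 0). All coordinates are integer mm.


cube([3700, 105, 2840]);
translate([0, 5105, 0]) cube([3700, 105, 2840]);
translate([0, 105, 0]) cube([105, 5000, 2840]);
translate([3595, 105, 0]) cube([105, 5000, 2840]);


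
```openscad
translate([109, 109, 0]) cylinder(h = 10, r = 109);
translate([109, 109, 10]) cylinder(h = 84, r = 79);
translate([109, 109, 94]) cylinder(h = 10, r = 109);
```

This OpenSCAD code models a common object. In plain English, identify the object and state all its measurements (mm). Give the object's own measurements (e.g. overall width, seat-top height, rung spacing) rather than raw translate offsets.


A spool: two coaxial disc flanges of radius 109 mm and thickness 10 mm, joined by a core cylinder of radius 79 mm and height 84 mm. The lower flange rests on z = 0 and the three cylinders share a vertical axis.


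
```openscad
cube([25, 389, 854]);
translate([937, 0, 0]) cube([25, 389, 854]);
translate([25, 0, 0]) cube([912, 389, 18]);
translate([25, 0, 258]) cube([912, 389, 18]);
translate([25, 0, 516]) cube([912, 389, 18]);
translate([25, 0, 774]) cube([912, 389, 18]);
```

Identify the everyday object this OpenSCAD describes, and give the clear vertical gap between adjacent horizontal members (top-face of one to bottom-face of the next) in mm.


A bookshelf. The clear shelf gap is 240 mm.

Two tall side panels with 4 horizontal boards between them — a bookshelf. The first two shelf undersides are at z = 0 and z = 258; with shelf thickness 18, the clear gap is 258 − 0 − 18 = 240 mm.


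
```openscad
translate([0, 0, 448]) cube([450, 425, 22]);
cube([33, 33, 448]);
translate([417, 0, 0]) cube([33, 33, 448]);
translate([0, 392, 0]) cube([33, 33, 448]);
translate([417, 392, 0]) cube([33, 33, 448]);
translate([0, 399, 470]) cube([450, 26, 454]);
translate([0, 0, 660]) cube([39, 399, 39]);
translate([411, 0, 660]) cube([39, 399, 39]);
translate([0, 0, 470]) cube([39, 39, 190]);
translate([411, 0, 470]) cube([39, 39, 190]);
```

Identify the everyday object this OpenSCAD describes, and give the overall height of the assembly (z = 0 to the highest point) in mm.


A chair. The overall height is 924 mm.

A slab on four corner posts with a tall panel at the back — a chair. The seat slab sits at z = 448 with thickness 22, and the 454 mm backrest starts at the seat top, so the overall height is 448 + 22 + 454 = 924 mm.


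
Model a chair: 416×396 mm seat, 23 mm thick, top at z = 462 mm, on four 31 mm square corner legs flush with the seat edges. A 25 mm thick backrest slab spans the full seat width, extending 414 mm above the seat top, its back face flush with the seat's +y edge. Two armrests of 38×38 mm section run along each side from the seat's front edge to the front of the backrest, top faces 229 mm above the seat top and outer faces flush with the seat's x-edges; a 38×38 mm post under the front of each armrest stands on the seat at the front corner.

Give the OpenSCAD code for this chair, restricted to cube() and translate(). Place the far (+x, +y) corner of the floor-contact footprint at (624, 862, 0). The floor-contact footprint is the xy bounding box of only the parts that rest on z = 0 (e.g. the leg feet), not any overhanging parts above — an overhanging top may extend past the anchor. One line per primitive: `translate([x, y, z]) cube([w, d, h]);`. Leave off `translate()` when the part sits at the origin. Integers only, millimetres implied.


translate([208, 466, 439]) cube([416, 396, 23]);
translate([208, 466, 0]) cube([31, 31, 439]);
translate([593, 466, 0]) cube([31, 31, 439]);
translate([208, 831, 0]) cube([31, 31, 439]);
translate([593, 831, 0]) cube([31, 31, 439]);
translate([208, 837, 462]) cube([416, 25, 414]);
translate([208, 466, 653]) cube([38, 371, 38]);
translate([586, 466, 653]) cube([38, 371, 38]);
translate([208, 466, 462]) cube([38, 38, 191]);
translate([586, 466, 462]) cube([38, 38, 191]);


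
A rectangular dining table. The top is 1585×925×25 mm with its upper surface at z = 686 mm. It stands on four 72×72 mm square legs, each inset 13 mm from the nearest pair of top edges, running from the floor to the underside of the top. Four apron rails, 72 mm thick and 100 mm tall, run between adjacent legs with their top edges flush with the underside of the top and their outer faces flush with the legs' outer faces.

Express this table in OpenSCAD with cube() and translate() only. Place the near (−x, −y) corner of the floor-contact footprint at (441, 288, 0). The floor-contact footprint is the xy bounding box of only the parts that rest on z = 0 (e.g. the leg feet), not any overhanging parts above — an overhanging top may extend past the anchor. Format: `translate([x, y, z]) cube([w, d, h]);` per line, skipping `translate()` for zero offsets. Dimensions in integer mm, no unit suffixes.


translate([428, 275, 661]) cube([1585, 925, 25]);
translate([441, 288, 0]) cube([72, 72, 661]);
translate([1928, 288, 0]) cube([72, 72, 661]);
translate([441, 1115, 0]) cube([72, 72, 661]);
translate([1928, 1115, 0]) cube([72, 72, 661]);
translate([513, 288, 561]) cube([1415, 72, 100]);
translate([513, 1115, 561]) cube([1415, 72, 100]);
translate([441, 360, 561]) cube([72, 755, 100]);
translate([1928, 360, 561]) cube([72, 755, 100]);


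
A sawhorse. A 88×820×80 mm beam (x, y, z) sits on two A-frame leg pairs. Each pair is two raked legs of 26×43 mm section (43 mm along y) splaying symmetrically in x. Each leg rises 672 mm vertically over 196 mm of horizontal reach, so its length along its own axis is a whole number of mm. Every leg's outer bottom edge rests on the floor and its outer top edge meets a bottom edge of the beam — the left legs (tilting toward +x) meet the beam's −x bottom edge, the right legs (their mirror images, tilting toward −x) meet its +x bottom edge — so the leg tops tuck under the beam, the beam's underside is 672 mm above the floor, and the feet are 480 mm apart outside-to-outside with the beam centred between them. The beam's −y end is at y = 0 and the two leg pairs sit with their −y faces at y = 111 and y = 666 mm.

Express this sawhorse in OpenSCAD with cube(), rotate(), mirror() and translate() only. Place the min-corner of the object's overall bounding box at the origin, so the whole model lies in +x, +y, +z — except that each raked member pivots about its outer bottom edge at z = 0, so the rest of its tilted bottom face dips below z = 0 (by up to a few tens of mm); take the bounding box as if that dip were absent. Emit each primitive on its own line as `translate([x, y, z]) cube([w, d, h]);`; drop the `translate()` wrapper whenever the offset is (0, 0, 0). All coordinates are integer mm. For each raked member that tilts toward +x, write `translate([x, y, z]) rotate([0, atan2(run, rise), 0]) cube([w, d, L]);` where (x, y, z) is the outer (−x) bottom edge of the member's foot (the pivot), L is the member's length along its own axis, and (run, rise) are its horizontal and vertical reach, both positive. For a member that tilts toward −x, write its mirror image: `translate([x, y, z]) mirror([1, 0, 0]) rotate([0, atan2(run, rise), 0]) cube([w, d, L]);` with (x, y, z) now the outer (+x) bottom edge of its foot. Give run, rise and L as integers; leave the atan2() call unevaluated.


translate([196, 0, 672]) cube([88, 820, 80]);
translate([0, 111, 0]) rotate([0, atan2(196, 672), 0]) cube([26, 43, 700]);
translate([480, 111, 0]) mirror([1, 0, 0]) rotate([0, atan2(196, 672), 0]) cube([26, 43, 700]);
translate([0, 666, 0]) rotate([0, atan2(196, 672), 0]) cube([26, 43, 700]);
translate([480, 666, 0]) mirror([1, 0, 0]) rotate([0, atan2(196, 672), 0]) cube([26, 43, 700]);
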